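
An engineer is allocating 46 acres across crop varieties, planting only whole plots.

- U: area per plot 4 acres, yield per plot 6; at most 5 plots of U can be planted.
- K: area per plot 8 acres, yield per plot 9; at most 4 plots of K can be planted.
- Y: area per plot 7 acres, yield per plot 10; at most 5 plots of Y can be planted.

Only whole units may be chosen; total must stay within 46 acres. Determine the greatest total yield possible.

64

Take 4×U and 4×Y: area 44 ≤ 46, yield 4·6 + 4·10 = 64.
No other integer combination yields more.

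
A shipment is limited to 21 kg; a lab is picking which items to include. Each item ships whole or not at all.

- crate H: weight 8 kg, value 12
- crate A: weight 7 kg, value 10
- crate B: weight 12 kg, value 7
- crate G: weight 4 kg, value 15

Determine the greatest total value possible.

Take crate H, crate A, and crate G: weight 8 + 7 + 4 = 19 ≤ 21, value 12 + 10 + 15 = 37.
No other feasible combination does better.

37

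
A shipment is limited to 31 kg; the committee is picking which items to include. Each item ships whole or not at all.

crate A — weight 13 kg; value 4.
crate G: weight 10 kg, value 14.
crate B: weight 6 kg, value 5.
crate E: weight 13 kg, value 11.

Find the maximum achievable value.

30

This is a 0-1 knapsack instance.
Allowing fractional choices, the relaxed optimum would be about 30.6, but items are indivisible.
crate G + crate B + crate E: weight 10 + 6 + 13 = 29 ≤ 31, value 14 + 5 + 11 = 30.
crate G + crate E: weight 10 + 13 = 23 ≤ 31, value 14 + 11 = 25.
Best is crate G, crate B, and crate E with total value 30.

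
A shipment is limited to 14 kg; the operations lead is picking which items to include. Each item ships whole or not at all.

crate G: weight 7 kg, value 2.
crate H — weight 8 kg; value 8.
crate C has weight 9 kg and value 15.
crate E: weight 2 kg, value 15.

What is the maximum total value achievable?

This is an integer program with binary decision variables.
Take crate C and crate E: weight 9 + 2 = 11 ≤ 14, value 15 + 15 = 30.
No other feasible combination does better.

30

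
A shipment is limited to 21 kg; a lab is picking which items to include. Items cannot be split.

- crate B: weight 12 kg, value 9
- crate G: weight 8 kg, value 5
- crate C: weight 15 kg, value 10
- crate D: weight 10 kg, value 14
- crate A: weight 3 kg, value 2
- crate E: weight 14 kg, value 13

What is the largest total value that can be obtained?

crate D + crate A: weight 10 + 3 = 13 ≤ 21, value 14 + 2 = 16.
crate G + crate D + crate A: weight 8 + 10 + 3 = 21 ≤ 21, value 5 + 14 + 2 = 21.
crate G + crate D: weight 8 + 10 = 18 ≤ 21, value 5 + 14 = 19.
Best is crate G, crate D, and crate A with total value 21.

21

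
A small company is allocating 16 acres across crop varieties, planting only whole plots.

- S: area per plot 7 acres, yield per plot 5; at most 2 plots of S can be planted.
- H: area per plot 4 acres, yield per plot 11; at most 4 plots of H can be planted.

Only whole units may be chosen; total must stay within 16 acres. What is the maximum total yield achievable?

44

This is a bounded integer knapsack.
4×H: area 16 ≤ 16, yield 4·11 = 44.
3×H: area 12 ≤ 16, yield 3·11 = 33.
Best is 44.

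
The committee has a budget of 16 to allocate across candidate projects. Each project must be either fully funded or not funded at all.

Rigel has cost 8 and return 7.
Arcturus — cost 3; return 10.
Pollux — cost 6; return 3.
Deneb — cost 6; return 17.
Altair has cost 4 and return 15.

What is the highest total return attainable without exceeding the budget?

42

Arcturus + Deneb + Altair: cost 3 + 6 + 4 = 13 ≤ 16, return 10 + 17 + 15 = 42.
Deneb + Altair: cost 6 + 4 = 10 ≤ 16, return 17 + 15 = 32.
Pollux + Deneb + Altair: cost 6 + 6 + 4 = 16 ≤ 16, return 3 + 17 + 15 = 35.
Best is Arcturus, Deneb, and Altair with total return 42.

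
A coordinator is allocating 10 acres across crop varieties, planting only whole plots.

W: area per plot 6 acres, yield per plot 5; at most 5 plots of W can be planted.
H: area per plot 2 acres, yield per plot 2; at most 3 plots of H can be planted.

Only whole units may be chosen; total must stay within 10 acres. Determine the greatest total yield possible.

1×W and 1×H: area 8 ≤ 10, yield 1·5 + 1·2 = 7.
1×W and 2×H: area 10 ≤ 10, yield 1·5 + 2·2 = 9.
Best is 9.

9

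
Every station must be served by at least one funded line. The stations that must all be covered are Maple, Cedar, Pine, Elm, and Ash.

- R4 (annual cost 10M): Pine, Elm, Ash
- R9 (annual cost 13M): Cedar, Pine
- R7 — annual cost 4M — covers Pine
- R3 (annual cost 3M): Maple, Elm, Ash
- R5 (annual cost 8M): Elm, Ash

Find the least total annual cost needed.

16

The greedy cost-per-new-station heuristic would pick R3, R7, and R9 for 20, but a cheaper cover exists.
Choose R9 and R3: together they cover Maple, Cedar, Pine, Elm, Ash — every station.
Total annual cost: 13 + 3 = 16.
No cover costs less than 16.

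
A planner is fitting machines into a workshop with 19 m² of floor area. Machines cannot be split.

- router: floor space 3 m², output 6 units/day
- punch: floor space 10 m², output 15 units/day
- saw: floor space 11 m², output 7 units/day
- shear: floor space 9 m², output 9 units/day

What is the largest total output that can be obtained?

24

This is an integer program with binary decision variables.
Allowing fractional choices, the relaxed optimum would be about 27.0, but machines are indivisible.
punch: floor space 10 ≤ 19, output 15.
punch + shear: floor space 10 + 9 = 19 ≤ 19, output 15 + 9 = 24.
router + punch: floor space 3 + 10 = 13 ≤ 19, output 6 + 15 = 21.
Best is punch and shear with total output 24.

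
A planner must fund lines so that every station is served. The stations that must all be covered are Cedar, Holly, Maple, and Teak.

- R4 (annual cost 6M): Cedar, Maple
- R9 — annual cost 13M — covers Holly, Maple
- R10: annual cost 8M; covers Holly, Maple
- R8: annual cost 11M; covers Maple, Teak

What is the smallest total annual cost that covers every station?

25

Choose R4, R10, and R8: together they cover Cedar, Holly, Maple, Teak — every station.
Total annual cost: 6 + 8 + 11 = 25.
No cover costs less than 25.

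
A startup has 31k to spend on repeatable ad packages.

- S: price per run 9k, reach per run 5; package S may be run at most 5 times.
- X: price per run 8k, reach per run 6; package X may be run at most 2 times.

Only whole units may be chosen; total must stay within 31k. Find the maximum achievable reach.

17

X has the best ratio (6/8); taking only X gives at most 2×6 = 12 (stopped by the supply cap of 2).
Mixing does better — 1×S and 2×X: price 25 ≤ 31, reach 1·5 + 2·6 = 17.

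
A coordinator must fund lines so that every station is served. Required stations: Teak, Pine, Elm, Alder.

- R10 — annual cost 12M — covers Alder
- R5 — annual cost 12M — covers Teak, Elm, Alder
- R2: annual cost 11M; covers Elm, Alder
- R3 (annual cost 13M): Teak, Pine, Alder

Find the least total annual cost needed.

This is a weighted set-cover instance.
The greedy cost-per-new-station heuristic would pick R5 and R3 for 25, but a cheaper cover exists.
Choose R2 and R3: together they cover Teak, Pine, Elm, Alder — every station.
Total annual cost: 11 + 13 = 24.
No cover costs less than 24.

24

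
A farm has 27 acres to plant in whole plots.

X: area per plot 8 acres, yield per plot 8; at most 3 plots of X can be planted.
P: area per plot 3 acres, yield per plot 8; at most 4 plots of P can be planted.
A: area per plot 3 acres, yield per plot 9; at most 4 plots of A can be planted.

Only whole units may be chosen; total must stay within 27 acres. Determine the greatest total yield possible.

68

A has the best ratio (9/3); taking only A gives at most 4×9 = 36 (stopped by the supply cap of 4).
Mixing does better — 4×P and 4×A: area 24 ≤ 27, yield 4·8 + 4·9 = 68.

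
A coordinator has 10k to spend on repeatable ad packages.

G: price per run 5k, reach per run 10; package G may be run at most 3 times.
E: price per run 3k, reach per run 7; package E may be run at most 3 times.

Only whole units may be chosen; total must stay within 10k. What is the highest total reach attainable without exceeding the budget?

3×E: price 9 ≤ 10, reach 3·7 = 21.
2×G: price 10 ≤ 10, reach 2·10 = 20.
Best is 21.

21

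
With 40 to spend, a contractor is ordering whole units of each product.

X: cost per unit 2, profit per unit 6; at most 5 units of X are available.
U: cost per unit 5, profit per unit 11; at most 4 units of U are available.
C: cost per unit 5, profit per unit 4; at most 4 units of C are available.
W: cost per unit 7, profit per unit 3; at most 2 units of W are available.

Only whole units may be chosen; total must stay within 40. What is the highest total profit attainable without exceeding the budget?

82

X has the best ratio (6/2); taking only X gives at most 5×6 = 30 (stopped by the supply cap of 5).
Mixing does better — 5×X, 4×U, and 2×C: cost 40 ≤ 40, profit 5·6 + 4·11 + 2·4 = 82.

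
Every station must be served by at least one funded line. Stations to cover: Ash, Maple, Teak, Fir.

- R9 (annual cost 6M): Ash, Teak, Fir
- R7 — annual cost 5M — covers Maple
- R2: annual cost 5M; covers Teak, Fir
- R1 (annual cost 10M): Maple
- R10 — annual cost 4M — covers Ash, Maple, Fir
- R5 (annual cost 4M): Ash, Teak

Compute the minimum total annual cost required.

8

Choose R10 and R5: together they cover Ash, Maple, Teak, Fir — every station.
Total annual cost: 4 + 4 = 8.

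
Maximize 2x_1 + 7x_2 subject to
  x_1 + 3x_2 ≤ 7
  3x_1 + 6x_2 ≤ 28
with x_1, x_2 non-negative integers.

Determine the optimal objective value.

(x_1,x_2)=(1,2) is feasible, giving 16.
(x_1,x_2)=(0,2) is feasible, giving 14.
(x_1,x_2)=(2,1) is feasible, giving 11.
Maximum is 16 at (x_1,x_2)=(1,2).

16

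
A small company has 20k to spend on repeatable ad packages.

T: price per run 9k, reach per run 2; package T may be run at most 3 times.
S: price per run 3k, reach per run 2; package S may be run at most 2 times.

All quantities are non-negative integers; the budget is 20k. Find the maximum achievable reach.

1×T and 2×S: price 15 ≤ 20, reach 1·2 + 2·2 = 6.
2×S: price 6 ≤ 20, reach 2·2 = 4.
Best is 6.

6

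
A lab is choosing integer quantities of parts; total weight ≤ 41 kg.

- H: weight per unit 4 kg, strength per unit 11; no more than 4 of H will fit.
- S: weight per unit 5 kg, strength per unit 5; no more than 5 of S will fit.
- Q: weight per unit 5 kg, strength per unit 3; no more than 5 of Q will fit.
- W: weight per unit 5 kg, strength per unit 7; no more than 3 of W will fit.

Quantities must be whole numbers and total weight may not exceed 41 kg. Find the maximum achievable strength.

This is a bounded integer knapsack.
H has the best ratio (11/4); taking only H gives at most 4×11 = 44 (stopped by the supply cap of 4).
Mixing does better — 4×H, 2×S, and 3×W: weight 41 ≤ 41, strength 4·11 + 2·5 + 3·7 = 75.

75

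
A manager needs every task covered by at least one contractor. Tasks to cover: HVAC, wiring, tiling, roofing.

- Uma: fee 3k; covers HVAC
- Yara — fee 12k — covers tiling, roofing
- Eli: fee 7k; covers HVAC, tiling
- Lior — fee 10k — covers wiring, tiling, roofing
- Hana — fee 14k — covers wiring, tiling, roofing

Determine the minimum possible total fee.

13

This is a weighted set-cover instance.
Choose Uma and Lior: together they cover HVAC, wiring, tiling, roofing — every task.
Total fee: 3 + 10 = 13.
No cover costs less than 13.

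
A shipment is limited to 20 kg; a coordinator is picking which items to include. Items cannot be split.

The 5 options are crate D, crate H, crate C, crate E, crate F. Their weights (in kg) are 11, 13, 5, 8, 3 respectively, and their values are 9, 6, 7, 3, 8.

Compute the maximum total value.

24

Allowing fractional choices, the relaxed optimum would be about 24.5, but items are indivisible.
crate D + crate F: weight 11 + 3 = 14 ≤ 20, value 9 + 8 = 17.
crate C + crate E + crate F: weight 5 + 8 + 3 = 16 ≤ 20, value 7 + 3 + 8 = 18.
crate D + crate C + crate F: weight 11 + 5 + 3 = 19 ≤ 20, value 9 + 7 + 8 = 24.
Best is crate D, crate C, and crate F with total value 24.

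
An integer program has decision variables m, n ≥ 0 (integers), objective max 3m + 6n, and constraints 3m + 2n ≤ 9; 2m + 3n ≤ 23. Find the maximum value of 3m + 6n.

The continuous relaxation peaks at (0, 4.5) with value 27.00; rounding to a feasible lattice point costs some objective.
(m,n)=(0,4): 3·0+2·4=8≤9, 2·0+3·4=12≤23, objective 24.
(m,n)=(1,3): 3·1+2·3=9≤9, 2·1+3·3=11≤23, objective 21.
The best lattice point is (0,4), giving 24.

24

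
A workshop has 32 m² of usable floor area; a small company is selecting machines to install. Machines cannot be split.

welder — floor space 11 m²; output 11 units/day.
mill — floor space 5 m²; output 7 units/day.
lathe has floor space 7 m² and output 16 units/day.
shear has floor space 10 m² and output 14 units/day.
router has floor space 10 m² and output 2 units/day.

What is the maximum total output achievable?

41

mill + lathe + shear: floor space 5 + 7 + 10 = 22 ≤ 32, output 7 + 16 + 14 = 37.
mill + lathe + shear + router: floor space 5 + 7 + 10 + 10 = 32 ≤ 32, output 7 + 16 + 14 + 2 = 39.
welder + lathe + shear: floor space 11 + 7 + 10 = 28 ≤ 32, output 11 + 16 + 14 = 41.
Best is welder, lathe, and shear with total output 41.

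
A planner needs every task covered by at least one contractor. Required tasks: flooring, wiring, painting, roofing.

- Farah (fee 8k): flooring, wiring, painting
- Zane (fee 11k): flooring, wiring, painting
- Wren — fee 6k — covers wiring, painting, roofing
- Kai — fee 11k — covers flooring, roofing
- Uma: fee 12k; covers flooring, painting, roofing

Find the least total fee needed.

14

This is a weighted set-cover instance.
Choose Farah and Wren: together they cover flooring, wiring, painting, roofing — every task.
Total fee: 8 + 6 = 14.
No cover costs less than 14.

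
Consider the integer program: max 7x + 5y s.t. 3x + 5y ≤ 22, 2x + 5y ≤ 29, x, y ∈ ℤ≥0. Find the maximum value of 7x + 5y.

(x,y)=(7,0) is feasible, giving 49.
(x,y)=(6,0) is feasible, giving 42.
Maximum is 49 at (x,y)=(7,0).

49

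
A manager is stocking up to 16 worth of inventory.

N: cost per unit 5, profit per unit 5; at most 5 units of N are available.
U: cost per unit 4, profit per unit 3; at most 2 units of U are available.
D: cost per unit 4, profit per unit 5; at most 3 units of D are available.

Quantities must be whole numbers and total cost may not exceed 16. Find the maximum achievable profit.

This is a bounded integer knapsack.
D has the best ratio (5/4); taking only D gives at most 3×5 = 15 (stopped by the supply cap of 3).
Mixing does better — 1×U and 3×D: cost 16 ≤ 16, profit 1·3 + 3·5 = 18.

18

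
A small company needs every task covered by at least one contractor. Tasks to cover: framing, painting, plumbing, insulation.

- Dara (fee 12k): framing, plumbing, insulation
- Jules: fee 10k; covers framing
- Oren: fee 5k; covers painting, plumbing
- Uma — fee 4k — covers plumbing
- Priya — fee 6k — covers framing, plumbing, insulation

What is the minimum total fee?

11

Choose Oren and Priya: together they cover framing, painting, plumbing, insulation — every task.
Total fee: 5 + 6 = 11.
No cover costs less than 11.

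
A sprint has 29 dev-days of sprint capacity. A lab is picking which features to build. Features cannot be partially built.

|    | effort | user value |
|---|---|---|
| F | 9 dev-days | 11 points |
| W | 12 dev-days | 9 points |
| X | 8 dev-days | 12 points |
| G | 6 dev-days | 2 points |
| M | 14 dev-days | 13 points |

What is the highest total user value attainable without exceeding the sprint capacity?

32

Allowing fractional choices, the relaxed optimum would be about 34.1, but features are indivisible.
F + G + M: effort 9 + 6 + 14 = 29 ≤ 29, user value 11 + 2 + 13 = 26.
X + G + M: effort 8 + 6 + 14 = 28 ≤ 29, user value 12 + 2 + 13 = 27.
F + W + X: effort 9 + 12 + 8 = 29 ≤ 29, user value 11 + 9 + 12 = 32.
Best is F, W, and X with total user value 32.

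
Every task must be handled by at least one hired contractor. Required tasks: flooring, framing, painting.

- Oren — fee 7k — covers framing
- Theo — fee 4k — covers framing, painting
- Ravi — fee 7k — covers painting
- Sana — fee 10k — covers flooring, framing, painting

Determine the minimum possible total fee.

The greedy cost-per-new-task heuristic would pick Theo and Sana for 14, but a cheaper cover exists.
Sana alone covers flooring, framing, painting — every task.
Total fee: 10.
No cover costs less than 10.

10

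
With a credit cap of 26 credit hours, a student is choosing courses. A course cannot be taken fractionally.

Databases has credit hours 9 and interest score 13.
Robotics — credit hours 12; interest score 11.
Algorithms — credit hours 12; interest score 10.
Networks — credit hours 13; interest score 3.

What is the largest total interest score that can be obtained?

24

Treat it as a binary knapsack problem.
Take Databases and Robotics: credit hours 9 + 12 = 21 ≤ 26, interest score 13 + 11 = 24.
No other feasible combination does better.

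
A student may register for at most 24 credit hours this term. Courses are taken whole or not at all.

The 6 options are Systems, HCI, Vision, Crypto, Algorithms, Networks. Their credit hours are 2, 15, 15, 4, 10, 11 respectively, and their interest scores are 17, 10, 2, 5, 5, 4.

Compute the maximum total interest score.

Systems + HCI + Crypto: credit hours 2 + 15 + 4 = 21 ≤ 24, interest score 17 + 10 + 5 = 32.
Systems + Crypto + Algorithms: credit hours 2 + 4 + 10 = 16 ≤ 24, interest score 17 + 5 + 5 = 27.
Best is Systems, HCI, and Crypto with total interest score 32.

32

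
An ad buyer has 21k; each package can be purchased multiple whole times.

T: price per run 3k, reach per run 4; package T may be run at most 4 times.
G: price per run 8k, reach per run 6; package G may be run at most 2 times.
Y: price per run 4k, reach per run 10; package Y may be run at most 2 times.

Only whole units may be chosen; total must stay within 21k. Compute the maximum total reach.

36

This is a bounded integer knapsack.
3×T and 2×Y: price 17 ≤ 21, reach 3·4 + 2·10 = 32.
4×T and 2×Y: price 20 ≤ 21, reach 4·4 + 2·10 = 36.
Best is 36.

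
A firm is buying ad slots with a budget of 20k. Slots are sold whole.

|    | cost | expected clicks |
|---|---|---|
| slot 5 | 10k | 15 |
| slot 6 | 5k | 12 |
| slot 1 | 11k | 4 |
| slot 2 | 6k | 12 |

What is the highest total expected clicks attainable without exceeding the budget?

27

Take slot 5 and slot 6: cost 10 + 5 = 15 ≤ 20, expected clicks 15 + 12 = 27.
No feasible combination exceeds this.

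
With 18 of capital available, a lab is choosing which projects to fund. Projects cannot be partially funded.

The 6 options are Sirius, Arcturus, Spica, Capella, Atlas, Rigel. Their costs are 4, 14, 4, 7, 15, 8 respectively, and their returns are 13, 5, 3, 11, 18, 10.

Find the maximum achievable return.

27

Allowing fractional choices, the relaxed optimum would be about 32.8, but projects are indivisible.
Sirius + Spica + Capella: cost 4 + 4 + 7 = 15 ≤ 18, return 13 + 3 + 11 = 27.
Sirius + Spica + Rigel: cost 4 + 4 + 8 = 16 ≤ 18, return 13 + 3 + 10 = 26.
Best is Sirius, Spica, and Capella with total return 27.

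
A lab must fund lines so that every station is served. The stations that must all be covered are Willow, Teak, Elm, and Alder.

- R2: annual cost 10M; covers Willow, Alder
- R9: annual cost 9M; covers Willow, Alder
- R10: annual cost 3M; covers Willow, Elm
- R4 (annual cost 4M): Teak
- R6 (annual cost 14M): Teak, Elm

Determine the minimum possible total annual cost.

16

This is a weighted set-cover instance.
Choose R9, R10, and R4: together they cover Willow, Teak, Elm, Alder — every station.
Total annual cost: 9 + 3 + 4 = 16.
No cover costs less than 16.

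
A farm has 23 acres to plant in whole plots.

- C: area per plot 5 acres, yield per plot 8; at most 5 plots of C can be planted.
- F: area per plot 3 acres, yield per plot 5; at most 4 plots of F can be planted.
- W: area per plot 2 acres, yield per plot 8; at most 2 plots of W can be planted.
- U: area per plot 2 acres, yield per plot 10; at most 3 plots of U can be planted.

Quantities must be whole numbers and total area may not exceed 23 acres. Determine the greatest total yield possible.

67

Take 2×C, 1×F, 2×W, and 3×U: area 23 ≤ 23, yield 2·8 + 1·5 + 2·8 + 3·10 = 67.
U has the best ratio (10/2) and is taken to its limit of 3; remaining capacity is filled optimally with the others.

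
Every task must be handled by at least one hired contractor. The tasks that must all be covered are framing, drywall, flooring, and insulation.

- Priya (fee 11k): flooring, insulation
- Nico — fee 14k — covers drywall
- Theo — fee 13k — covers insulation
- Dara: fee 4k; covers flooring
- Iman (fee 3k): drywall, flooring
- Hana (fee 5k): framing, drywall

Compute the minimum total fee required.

The greedy cost-per-new-task heuristic would pick Iman, Hana, and Priya for 19, but a cheaper cover exists.
Choose Priya and Hana: together they cover framing, drywall, flooring, insulation — every task.
Total fee: 11 + 5 = 16.
No cover costs less than 16.

16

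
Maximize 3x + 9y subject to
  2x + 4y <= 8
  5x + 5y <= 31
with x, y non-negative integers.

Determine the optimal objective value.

18

(x,y)=(0,2): 2·0+4·2=8≤8, 5·0+5·2=10≤31, objective 18.
(x,y)=(1,1): 2·1+4·1=6≤8, 5·1+5·1=10≤31, objective 12.
(x,y)=(0,1): 2·0+4·1=4≤8, 5·0+5·1=5≤31, objective 9.
Maximum is 18 at (x,y)=(0,2).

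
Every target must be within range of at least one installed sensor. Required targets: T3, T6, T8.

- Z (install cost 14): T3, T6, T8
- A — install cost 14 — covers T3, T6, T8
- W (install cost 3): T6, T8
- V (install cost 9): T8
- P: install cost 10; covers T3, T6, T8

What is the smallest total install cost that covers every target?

P alone covers T3, T6, T8 — every target.
Total install cost: 10.

10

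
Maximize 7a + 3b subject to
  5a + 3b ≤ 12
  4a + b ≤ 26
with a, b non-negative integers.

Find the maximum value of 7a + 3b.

The continuous relaxation peaks at (2.4, 0) with value 16.80; rounding to a feasible lattice point costs some objective.
(a,b)=(2,0): 5·2+3·0=10≤12, 4·2+1·0=8≤26, objective 14.
(a,b)=(1,1): 5·1+3·1=8≤12, 4·1+1·1=5≤26, objective 10.
(a,b)=(1,0): 5·1+3·0=5≤12, 4·1+1·0=4≤26, objective 7.
The best lattice point is (2,0), giving 14.

14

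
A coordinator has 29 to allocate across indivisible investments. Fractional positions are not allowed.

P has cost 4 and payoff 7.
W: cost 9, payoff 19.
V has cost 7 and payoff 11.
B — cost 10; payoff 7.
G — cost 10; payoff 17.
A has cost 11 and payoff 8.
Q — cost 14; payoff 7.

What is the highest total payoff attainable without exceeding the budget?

P + W + G: cost 4 + 9 + 10 = 23 ≤ 29, payoff 7 + 19 + 17 = 43.
W + V + G: cost 9 + 7 + 10 = 26 ≤ 29, payoff 19 + 11 + 17 = 47.
W + B + G: cost 9 + 10 + 10 = 29 ≤ 29, payoff 19 + 7 + 17 = 43.
Best is W, V, and G with total payoff 47.

47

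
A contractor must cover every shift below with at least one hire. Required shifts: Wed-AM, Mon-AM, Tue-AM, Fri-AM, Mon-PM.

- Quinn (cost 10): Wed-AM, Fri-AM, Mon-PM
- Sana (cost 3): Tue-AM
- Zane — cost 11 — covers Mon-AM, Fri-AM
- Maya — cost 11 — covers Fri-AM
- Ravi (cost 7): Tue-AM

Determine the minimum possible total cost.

24

Choose Quinn, Sana, and Zane: together they cover Wed-AM, Mon-AM, Tue-AM, Fri-AM, Mon-PM — every shift.
Total cost: 10 + 3 + 11 = 24.
No cover costs less than 24.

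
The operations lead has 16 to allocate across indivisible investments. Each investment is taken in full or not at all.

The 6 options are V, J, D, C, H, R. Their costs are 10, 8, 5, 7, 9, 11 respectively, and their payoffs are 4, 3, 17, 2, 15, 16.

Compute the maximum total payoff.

33

Take D and R: cost 5 + 11 = 16 ≤ 16, payoff 17 + 16 = 33.
No other feasible combination does better.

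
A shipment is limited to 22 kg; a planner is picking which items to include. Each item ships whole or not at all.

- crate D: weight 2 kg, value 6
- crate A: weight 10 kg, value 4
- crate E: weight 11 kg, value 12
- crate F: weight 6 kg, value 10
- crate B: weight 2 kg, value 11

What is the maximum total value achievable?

39

Take crate D, crate E, crate F, and crate B: weight 2 + 11 + 6 + 2 = 21 ≤ 22, value 6 + 12 + 10 + 11 = 39.
No other feasible combination does better.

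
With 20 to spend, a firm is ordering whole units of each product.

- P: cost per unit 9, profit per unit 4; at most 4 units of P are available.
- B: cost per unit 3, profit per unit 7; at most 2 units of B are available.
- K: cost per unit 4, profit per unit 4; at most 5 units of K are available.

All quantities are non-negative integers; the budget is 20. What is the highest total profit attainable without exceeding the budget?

26

Take 2×B and 3×K: cost 18 ≤ 20, profit 2·7 + 3·4 = 26.
B has the best ratio (7/3) and is taken to its limit of 2; remaining capacity is filled optimally with the others.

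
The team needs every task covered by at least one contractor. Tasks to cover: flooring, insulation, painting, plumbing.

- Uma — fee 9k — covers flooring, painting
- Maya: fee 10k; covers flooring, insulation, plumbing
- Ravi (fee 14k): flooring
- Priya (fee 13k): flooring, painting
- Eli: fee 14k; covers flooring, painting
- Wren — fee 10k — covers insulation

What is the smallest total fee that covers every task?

19

Choose Uma and Maya: together they cover flooring, insulation, painting, plumbing — every task.
Total fee: 9 + 10 = 19.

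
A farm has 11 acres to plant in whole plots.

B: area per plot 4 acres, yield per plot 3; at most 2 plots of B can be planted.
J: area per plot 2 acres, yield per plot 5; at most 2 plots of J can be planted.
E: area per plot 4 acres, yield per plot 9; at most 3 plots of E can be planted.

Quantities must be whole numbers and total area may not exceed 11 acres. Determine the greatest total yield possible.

This is a bounded integer knapsack.
Take 1×J and 2×E: area 10 ≤ 11, yield 1·5 + 2·9 = 23.
No other integer combination yields more.

23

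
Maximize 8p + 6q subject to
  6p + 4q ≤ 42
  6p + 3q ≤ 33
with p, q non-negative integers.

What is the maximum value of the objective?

Relaxing integrality, the LP optimum is 63.00 at (p,q) = (0, 10.5), which is not an integer point.
(p,q)=(1,9): 6·1+4·9=42≤42, 6·1+3·9=33≤33, objective 62.
(p,q)=(0,10): 6·0+4·10=40≤42, 6·0+3·10=30≤33, objective 60.
(p,q)=(1,8): 6·1+4·8=38≤42, 6·1+3·8=30≤33, objective 56.
Maximum is 62 at (p,q)=(1,9).

62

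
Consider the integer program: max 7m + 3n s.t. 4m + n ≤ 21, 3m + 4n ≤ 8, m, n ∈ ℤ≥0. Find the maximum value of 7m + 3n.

14

(m,n)=(2,0): 4·2+1·0=8≤21, 3·2+4·0=6≤8, objective 14.
(m,n)=(1,1): 4·1+1·1=5≤21, 3·1+4·1=7≤8, objective 10.
(m,n)=(1,0): 4·1+1·0=4≤21, 3·1+4·0=3≤8, objective 7.
The best lattice point is (2,0), giving 14.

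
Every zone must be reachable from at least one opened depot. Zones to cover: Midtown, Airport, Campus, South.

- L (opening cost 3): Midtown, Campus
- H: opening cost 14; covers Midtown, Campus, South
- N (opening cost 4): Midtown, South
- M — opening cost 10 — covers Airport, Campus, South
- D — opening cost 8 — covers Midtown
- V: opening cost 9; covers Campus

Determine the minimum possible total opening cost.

13

The greedy cost-per-new-zone heuristic would pick L, N, and M for 17, but a cheaper cover exists.
Choose L and M: together they cover Midtown, Airport, Campus, South — every zone.
Total opening cost: 3 + 10 = 13.
No cover costs less than 13.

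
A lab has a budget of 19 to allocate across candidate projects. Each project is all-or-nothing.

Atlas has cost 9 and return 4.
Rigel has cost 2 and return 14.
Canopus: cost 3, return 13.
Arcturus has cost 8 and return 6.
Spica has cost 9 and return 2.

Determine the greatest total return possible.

33

Take Rigel, Canopus, and Arcturus: cost 2 + 3 + 8 = 13 ≤ 19, return 14 + 13 + 6 = 33.
No other feasible combination does better.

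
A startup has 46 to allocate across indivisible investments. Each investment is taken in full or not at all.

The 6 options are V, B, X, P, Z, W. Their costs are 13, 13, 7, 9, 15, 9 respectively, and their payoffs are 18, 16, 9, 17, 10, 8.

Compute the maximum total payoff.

60

Allowing fractional choices, the relaxed optimum would be about 63.6, but investments are indivisible.
V + X + P + Z: cost 13 + 7 + 9 + 15 = 44 ≤ 46, payoff 18 + 9 + 17 + 10 = 54.
V + B + P + W: cost 13 + 13 + 9 + 9 = 44 ≤ 46, payoff 18 + 16 + 17 + 8 = 59.
V + B + X + P: cost 13 + 13 + 7 + 9 = 42 ≤ 46, payoff 18 + 16 + 9 + 17 = 60.
Best is V, B, X, and P with total payoff 60.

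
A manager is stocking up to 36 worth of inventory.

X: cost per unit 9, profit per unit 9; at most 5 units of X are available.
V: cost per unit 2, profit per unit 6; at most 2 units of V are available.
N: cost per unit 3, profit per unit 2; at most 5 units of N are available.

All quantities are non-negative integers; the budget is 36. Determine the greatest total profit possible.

41

3×X, 2×V, and 1×N: cost 34 ≤ 36, profit 3·9 + 2·6 + 1·2 = 41.
3×X and 2×V: cost 31 ≤ 36, profit 3·9 + 2·6 = 39.
Best is 41.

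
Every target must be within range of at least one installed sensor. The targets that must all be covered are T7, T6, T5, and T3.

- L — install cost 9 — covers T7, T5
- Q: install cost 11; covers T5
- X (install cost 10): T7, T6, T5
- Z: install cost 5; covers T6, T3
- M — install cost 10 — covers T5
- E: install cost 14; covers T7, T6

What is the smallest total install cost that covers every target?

14

This is an integer covering problem.
Choose L and Z: together they cover T7, T6, T5, T3 — every target.
Total install cost: 9 + 5 = 14.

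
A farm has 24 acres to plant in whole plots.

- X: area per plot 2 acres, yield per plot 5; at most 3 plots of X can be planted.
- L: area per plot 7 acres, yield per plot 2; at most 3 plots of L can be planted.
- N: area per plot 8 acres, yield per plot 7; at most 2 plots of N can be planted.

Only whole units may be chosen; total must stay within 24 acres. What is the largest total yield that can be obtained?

29

X has the best ratio (5/2); taking only X gives at most 3×5 = 15 (stopped by the supply cap of 3).
Mixing does better — 3×X and 2×N: area 22 ≤ 24, yield 3·5 + 2·7 = 29.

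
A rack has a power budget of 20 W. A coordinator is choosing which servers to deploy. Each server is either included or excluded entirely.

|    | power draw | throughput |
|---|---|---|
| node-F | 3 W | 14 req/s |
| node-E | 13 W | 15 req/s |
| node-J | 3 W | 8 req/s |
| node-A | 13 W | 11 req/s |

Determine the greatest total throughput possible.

37

node-F + node-J + node-A: power draw 3 + 3 + 13 = 19 ≤ 20, throughput 14 + 8 + 11 = 33.
node-F + node-E + node-J: power draw 3 + 13 + 3 = 19 ≤ 20, throughput 14 + 15 + 8 = 37.
node-F + node-E: power draw 3 + 13 = 16 ≤ 20, throughput 14 + 15 = 29.
Best is node-F, node-E, and node-J with total throughput 37.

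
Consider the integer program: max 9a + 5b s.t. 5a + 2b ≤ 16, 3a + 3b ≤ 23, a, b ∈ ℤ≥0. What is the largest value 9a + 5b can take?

35

(a,b)=(0,7) is feasible, giving 35.
(a,b)=(0,6) is feasible, giving 30.
Maximum is 35 at (a,b)=(0,7).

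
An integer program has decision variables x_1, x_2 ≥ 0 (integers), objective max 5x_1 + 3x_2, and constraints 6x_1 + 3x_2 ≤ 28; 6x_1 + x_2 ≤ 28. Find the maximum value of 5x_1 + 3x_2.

27

Relaxing integrality, the LP optimum is 28.00 at (x_1,x_2) = (0, 9.33), which is not an integer point.
(x_1,x_2)=(0,9): 6·0+3·9=27≤28, 6·0+1·9=9≤28, objective 27.
(x_1,x_2)=(0,8): 6·0+3·8=24≤28, 6·0+1·8=8≤28, objective 24.
No feasible integer point exceeds 27.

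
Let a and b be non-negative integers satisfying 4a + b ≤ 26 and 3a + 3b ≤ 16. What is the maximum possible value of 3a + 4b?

20

Relaxing integrality, the LP optimum is 21.33 at (a,b) = (0, 5.33), which is not an integer point.
(a,b)=(0,5): 4·0+1·5=5≤26, 3·0+3·5=15≤16, objective 20.
(a,b)=(1,4): 4·1+1·4=8≤26, 3·1+3·4=15≤16, objective 19.
(a,b)=(0,4): 4·0+1·4=4≤26, 3·0+3·4=12≤16, objective 16.
No feasible integer point exceeds 20.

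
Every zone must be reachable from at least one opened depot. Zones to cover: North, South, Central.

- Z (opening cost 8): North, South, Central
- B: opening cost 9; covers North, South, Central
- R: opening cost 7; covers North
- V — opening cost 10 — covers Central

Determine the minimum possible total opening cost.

This is an integer covering problem.
Z alone covers North, South, Central — every zone.
Total opening cost: 8.
No cover costs less than 8.

8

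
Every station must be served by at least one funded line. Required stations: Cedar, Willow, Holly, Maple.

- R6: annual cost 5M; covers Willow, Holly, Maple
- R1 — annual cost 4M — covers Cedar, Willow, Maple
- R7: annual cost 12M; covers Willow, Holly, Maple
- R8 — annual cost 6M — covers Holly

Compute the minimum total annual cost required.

9

This is an integer covering problem.
Choose R6 and R1: together they cover Cedar, Willow, Holly, Maple — every station.
Total annual cost: 5 + 4 = 9.
No cover costs less than 9.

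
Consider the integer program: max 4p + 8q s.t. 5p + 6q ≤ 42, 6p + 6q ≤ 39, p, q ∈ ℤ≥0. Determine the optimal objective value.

48

The continuous relaxation peaks at (0, 6.5) with value 52.00; rounding to a feasible lattice point costs some objective.
(p,q)=(0,6): 5·0+6·6=36≤42, 6·0+6·6=36≤39, objective 48.
(p,q)=(1,5): 5·1+6·5=35≤42, 6·1+6·5=36≤39, objective 44.
Maximum is 48 at (p,q)=(0,6).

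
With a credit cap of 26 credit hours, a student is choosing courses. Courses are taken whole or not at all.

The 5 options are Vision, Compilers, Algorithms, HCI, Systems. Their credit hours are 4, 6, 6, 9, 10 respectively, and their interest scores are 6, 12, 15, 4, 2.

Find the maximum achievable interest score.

37

Take Vision, Compilers, Algorithms, and HCI: credit hours 4 + 6 + 6 + 9 = 25 ≤ 26, interest score 6 + 12 + 15 + 4 = 37.
No other feasible combination does better.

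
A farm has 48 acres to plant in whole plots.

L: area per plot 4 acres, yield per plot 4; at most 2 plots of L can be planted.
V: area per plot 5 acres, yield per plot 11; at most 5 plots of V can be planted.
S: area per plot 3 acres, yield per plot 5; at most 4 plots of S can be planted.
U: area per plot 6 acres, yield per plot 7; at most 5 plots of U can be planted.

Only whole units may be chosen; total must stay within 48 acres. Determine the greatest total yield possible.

1×L, 5×V, 4×S, and 1×U: area 47 ≤ 48, yield 1·4 + 5·11 + 4·5 + 1·7 = 86.
2×L, 5×V, 3×S, and 1×U: area 48 ≤ 48, yield 2·4 + 5·11 + 3·5 + 1·7 = 85.
Best is 86.

86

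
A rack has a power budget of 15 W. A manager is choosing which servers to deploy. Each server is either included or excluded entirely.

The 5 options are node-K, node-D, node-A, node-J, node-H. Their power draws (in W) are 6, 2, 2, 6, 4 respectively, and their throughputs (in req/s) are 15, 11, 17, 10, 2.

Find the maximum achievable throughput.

Take node-K, node-D, node-A, and node-H: power draw 6 + 2 + 2 + 4 = 14 ≤ 15, throughput 15 + 11 + 17 + 2 = 45.
No other feasible combination does better.

45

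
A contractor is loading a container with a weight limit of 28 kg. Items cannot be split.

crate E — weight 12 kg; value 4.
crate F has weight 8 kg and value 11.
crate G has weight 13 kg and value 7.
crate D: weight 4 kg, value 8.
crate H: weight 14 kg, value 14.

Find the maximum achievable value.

Allowing fractional choices, the relaxed optimum would be about 34.1, but items are indivisible.
crate F + crate G + crate D: weight 8 + 13 + 4 = 25 ≤ 28, value 11 + 7 + 8 = 26.
crate F + crate D + crate H: weight 8 + 4 + 14 = 26 ≤ 28, value 11 + 8 + 14 = 33.
Best is crate F, crate D, and crate H with total value 33.

33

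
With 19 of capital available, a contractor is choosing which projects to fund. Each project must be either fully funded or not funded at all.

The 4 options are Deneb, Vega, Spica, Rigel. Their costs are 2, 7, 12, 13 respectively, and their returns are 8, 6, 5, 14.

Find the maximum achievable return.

22

Allowing fractional choices, the relaxed optimum would be about 25.4, but projects are indivisible.
Deneb + Rigel: cost 2 + 13 = 15 ≤ 19, return 8 + 14 = 22.
Deneb + Vega: cost 2 + 7 = 9 ≤ 19, return 8 + 6 = 14.
Best is Deneb and Rigel with total return 22.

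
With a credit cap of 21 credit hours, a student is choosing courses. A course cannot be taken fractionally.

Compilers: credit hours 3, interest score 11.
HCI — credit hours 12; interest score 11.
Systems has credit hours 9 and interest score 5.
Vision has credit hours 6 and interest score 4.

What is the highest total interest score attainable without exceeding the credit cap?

26

Compilers + HCI + Vision: credit hours 3 + 12 + 6 = 21 ≤ 21, interest score 11 + 11 + 4 = 26.
Compilers + HCI: credit hours 3 + 12 = 15 ≤ 21, interest score 11 + 11 = 22.
Compilers + Systems + Vision: credit hours 3 + 9 + 6 = 18 ≤ 21, interest score 11 + 5 + 4 = 20.
Best is Compilers, HCI, and Vision with total interest score 26.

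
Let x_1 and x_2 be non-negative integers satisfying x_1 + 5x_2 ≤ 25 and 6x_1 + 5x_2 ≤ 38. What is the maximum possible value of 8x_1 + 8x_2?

The continuous relaxation peaks at (2.6, 4.48) with value 56.64; rounding to a feasible lattice point costs some objective.
(x_1,x_2)=(3,4) is feasible, giving 56.
(x_1,x_2)=(2,4) is feasible, giving 48.
The best lattice point is (3,4), giving 56.

56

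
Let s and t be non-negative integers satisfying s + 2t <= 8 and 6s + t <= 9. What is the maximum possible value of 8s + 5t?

The continuous relaxation peaks at (0.909, 3.55) with value 25.00; rounding to a feasible lattice point costs some objective.
(s,t)=(1,3): 1·1+2·3=7≤8, 6·1+1·3=9≤9, objective 23.
(s,t)=(0,4): 1·0+2·4=8≤8, 6·0+1·4=4≤9, objective 20.
(s,t)=(1,2): 1·1+2·2=5≤8, 6·1+1·2=8≤9, objective 18.
No feasible integer point exceeds 23.

23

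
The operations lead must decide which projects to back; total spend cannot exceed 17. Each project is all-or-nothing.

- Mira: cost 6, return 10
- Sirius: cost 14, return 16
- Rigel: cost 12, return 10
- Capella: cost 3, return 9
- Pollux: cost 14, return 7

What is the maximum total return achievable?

25

Allowing fractional choices, the relaxed optimum would be about 28.1, but projects are indivisible.
Sirius + Capella: cost 14 + 3 = 17 ≤ 17, return 16 + 9 = 25.
Mira + Capella: cost 6 + 3 = 9 ≤ 17, return 10 + 9 = 19.
Rigel + Capella: cost 12 + 3 = 15 ≤ 17, return 10 + 9 = 19.
Best is Sirius and Capella with total return 25.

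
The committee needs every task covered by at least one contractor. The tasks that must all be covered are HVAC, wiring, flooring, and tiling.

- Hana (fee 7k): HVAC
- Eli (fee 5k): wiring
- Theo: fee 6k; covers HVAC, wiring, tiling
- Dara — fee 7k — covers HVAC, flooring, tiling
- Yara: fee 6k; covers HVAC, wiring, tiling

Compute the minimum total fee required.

The greedy cost-per-new-task heuristic would pick Theo and Dara for 13, but a cheaper cover exists.
Choose Eli and Dara: together they cover HVAC, wiring, flooring, tiling — every task.
Total fee: 5 + 7 = 12.
No cover costs less than 12.

12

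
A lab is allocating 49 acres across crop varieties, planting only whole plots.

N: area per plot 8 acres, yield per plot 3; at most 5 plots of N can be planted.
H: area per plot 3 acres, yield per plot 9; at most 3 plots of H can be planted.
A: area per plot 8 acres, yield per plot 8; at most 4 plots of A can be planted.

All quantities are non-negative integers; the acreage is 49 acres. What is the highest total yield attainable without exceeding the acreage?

H has the best ratio (9/3); taking only H gives at most 3×9 = 27 (stopped by the supply cap of 3).
Mixing does better — 1×N, 3×H, and 4×A: area 49 ≤ 49, yield 1·3 + 3·9 + 4·8 = 62.

62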